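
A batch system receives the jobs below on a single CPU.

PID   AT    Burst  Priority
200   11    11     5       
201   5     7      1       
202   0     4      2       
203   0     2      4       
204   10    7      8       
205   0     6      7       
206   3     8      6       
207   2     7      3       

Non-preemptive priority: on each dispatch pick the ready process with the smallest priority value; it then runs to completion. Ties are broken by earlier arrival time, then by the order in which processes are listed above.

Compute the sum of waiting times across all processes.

137

Schedule: | 202 0-4 | 207 4-11 | 201 11-18 | 203 18-20 | 200 20-31 | 206 31-39 | 205 39-45 | 204 45-52 |
Completion: 200=31  201=18  202=4  203=20  204=52  205=45  206=39  207=11
Turnaround (C−A): 200=20  201=13  202=4  203=20  204=42  205=45  206=36  207=9
Waiting = turnaround − burst: 200=9, 201=6, 202=0, 203=18, 204=35, 205=39, 206=28, 207=2
Total waiting = 9 + 6 + 0 + 18 + 35 + 39 + 28 + 2 = 137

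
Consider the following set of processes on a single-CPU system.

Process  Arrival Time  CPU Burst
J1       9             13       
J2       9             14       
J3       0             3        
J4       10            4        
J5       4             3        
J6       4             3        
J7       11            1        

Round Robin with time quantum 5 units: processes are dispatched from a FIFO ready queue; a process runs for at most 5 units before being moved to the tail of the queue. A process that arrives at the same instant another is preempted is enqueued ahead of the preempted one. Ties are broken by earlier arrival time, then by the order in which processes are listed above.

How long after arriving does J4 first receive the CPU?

Schedule: | J3 0-3 | idle 3-4 | J5 4-7 | J6 7-10 | J1 10-15 | J2 15-20 | J4 20-24 | J7 24-25 | J1 25-30 | J2 30-35 | J1 35-38 | J2 38-42 |
Completion: J1=38  J2=42  J3=3  J4=24  J5=7  J6=10  J7=25
Turnaround (C−A): J1=29  J2=33  J3=3  J4=14  J5=3  J6=6  J7=14
Response(J4) = first start − arrival = 20 − 10 = 10

10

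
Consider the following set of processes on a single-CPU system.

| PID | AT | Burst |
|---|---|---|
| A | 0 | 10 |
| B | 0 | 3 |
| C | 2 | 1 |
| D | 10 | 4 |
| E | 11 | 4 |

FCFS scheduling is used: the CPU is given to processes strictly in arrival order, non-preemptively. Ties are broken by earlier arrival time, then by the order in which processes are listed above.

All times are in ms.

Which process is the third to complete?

Gantt: | A 0-10 | B 10-13 | C 13-14 | D 14-18 | E 18-22 |
Completion: A=10  B=13  C=14  D=18  E=22
Finish order: A → B → C → D → E

C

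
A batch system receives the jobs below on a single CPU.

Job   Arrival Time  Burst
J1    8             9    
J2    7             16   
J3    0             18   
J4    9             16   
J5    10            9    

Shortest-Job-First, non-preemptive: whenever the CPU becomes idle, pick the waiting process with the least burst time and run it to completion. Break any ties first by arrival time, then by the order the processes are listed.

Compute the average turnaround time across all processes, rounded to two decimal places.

Timeline: | J3 0-18 | J1 18-27 | J5 27-36 | J2 36-52 | J4 52-68 |
Completion: J1=27  J2=52  J3=18  J4=68  J5=36
Turnaround (C−A): J1=19  J2=45  J3=18  J4=59  J5=26
Turnaround times: J1=19, J2=45, J3=18, J4=59, J5=26
Average turnaround = (19+45+18+59+26) / 5 = 167/5 = 33.40

33.40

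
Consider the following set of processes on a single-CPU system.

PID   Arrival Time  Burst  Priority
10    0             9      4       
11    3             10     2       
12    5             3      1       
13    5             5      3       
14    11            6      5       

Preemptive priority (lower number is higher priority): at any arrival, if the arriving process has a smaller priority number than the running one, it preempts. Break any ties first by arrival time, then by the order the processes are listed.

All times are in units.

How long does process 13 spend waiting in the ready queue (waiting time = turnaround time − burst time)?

11

Gantt: | 10 0-3 | 11 3-5 | 12 5-8 | 11 8-16 | 13 16-21 | 10 21-27 | 14 27-33 |
Completion: 10=27  11=16  12=8  13=21  14=33
Turnaround (C−A): 10=27  11=13  12=3  13=16  14=22
Waiting(13) = turnaround − burst = 16 − 5 = 11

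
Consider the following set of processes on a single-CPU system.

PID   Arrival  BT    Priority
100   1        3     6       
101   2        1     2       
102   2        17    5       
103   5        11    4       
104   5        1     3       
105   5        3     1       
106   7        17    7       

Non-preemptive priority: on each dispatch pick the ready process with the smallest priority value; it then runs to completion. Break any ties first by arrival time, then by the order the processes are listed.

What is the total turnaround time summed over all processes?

110

Schedule: | idle 0-1 | 100 1-4 | 101 4-5 | 105 5-8 | 104 8-9 | 103 9-20 | 102 20-37 | 106 37-54 |
Completion: 100=4  101=5  102=37  103=20  104=9  105=8  106=54
Turnaround (C−A): 100=3  101=3  102=35  103=15  104=4  105=3  106=47
Turnaround = completion − arrival: 100=3, 101=3, 102=35, 103=15, 104=4, 105=3, 106=47
Total turnaround = 3 + 3 + 35 + 15 + 4 + 3 + 47 = 110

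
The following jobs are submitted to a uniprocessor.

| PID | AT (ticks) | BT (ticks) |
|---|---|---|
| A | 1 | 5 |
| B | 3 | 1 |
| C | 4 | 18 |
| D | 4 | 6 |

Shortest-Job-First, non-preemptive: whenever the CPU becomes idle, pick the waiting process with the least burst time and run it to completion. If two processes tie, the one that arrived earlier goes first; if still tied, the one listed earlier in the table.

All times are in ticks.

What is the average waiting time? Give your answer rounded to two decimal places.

Gantt: | idle 0-1 | A 1-6 | B 6-7 | D 7-13 | C 13-31 |
Completion: A=6  B=7  C=31  D=13
Turnaround (C−A): A=5  B=4  C=27  D=9
Waiting times: A=0, B=3, C=9, D=3
Average waiting = (0+3+9+3) / 4 = 15/4 = 3.75

3.75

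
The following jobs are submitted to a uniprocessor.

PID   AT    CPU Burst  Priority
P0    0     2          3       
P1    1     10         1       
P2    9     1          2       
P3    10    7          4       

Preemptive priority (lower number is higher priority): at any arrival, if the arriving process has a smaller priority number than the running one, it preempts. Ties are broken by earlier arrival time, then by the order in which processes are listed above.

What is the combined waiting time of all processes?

16

Timeline: | P0 0-1 | P1 1-11 | P2 11-12 | P0 12-13 | P3 13-20 |
Completion: P0=13  P1=11  P2=12  P3=20
Waiting = turnaround − burst: P0=11, P1=0, P2=2, P3=3
Total waiting = 11 + 0 + 2 + 3 = 16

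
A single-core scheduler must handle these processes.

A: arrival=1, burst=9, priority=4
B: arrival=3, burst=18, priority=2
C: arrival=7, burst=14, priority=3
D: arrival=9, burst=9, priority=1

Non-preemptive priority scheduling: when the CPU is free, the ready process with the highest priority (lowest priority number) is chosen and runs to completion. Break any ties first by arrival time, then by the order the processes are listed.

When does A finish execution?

Schedule: | idle 0-1 | A 1-10 | D 10-19 | B 19-37 | C 37-51 |
Completion: A=10  B=37  C=51  D=19

10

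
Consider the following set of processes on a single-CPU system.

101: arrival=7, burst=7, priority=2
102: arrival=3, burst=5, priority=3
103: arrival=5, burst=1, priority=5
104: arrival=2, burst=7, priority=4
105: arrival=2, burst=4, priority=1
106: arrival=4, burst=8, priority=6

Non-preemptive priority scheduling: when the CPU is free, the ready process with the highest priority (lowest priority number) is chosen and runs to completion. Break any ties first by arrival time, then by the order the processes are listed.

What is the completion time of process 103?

26

Gantt: | idle 0-2 | 105 2-6 | 102 6-11 | 101 11-18 | 104 18-25 | 103 25-26 | 106 26-34 |
Completion: 101=18  102=11  103=26  104=25  105=6  106=34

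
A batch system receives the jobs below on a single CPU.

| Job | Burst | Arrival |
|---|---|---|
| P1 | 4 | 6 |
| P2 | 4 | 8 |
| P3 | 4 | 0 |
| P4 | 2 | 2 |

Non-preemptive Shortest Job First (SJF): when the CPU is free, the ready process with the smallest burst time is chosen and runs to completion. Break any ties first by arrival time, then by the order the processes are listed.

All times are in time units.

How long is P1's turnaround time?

4

Gantt: | P3 0-4 | P4 4-6 | P1 6-10 | P2 10-14 |
Completion: P1=10  P2=14  P3=4  P4=6
Turnaround (C−A): P1=4  P2=6  P3=4  P4=4
Turnaround(P1) = completion − arrival = 10 − 6 = 4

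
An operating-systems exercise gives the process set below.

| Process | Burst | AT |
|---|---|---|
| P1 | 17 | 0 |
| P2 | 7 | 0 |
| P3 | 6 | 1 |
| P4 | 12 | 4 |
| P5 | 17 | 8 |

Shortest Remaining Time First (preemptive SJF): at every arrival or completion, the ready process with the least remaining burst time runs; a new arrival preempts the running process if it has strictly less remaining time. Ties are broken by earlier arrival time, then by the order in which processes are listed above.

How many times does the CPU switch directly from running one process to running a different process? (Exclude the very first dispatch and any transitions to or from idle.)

Gantt: | P2 0-7 | P3 7-13 | P4 13-25 | P1 25-42 | P5 42-59 |
Completion: P1=42  P2=7  P3=13  P4=25  P5=59
Turnaround (C−A): P1=42  P2=7  P3=12  P4=21  P5=51

4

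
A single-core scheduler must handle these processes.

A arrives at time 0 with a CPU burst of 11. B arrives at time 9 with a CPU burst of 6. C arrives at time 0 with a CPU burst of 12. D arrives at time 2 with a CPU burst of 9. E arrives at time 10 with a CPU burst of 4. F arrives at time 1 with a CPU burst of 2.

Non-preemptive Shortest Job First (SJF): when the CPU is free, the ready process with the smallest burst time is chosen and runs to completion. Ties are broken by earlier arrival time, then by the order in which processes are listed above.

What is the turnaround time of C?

Gantt: | A 0-11 | F 11-13 | E 13-17 | B 17-23 | D 23-32 | C 32-44 |
Completion: A=11  B=23  C=44  D=32  E=17  F=13
Turnaround (C−A): A=11  B=14  C=44  D=30  E=7  F=12
Turnaround(C) = completion − arrival = 44 − 0 = 44

44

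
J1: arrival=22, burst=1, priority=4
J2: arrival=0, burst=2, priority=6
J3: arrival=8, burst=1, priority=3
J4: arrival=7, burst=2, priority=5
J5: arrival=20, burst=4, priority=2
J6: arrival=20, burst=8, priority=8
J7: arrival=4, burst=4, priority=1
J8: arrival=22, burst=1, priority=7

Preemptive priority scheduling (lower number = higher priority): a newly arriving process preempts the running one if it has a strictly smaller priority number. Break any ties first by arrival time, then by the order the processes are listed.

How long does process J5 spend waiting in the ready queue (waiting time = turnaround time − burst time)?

Schedule: | J2 0-2 | idle 2-4 | J7 4-8 | J3 8-9 | J4 9-11 | idle 11-20 | J5 20-24 | J1 24-25 | J8 25-26 | J6 26-34 |
Completion: J1=25  J2=2  J3=9  J4=11  J5=24  J6=34  J7=8  J8=26
Turnaround (C−A): J1=3  J2=2  J3=1  J4=4  J5=4  J6=14  J7=4  J8=4
Waiting(J5) = turnaround − burst = 4 − 4 = 0

0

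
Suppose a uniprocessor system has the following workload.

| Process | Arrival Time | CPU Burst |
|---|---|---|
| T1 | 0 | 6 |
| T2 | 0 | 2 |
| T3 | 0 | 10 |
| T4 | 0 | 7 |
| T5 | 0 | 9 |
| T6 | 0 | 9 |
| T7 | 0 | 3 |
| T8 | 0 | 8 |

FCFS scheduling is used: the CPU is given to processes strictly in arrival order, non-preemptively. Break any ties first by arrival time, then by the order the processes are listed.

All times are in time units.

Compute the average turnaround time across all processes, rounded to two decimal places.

29.25

Schedule: | T1 0-6 | T2 6-8 | T3 8-18 | T4 18-25 | T5 25-34 | T6 34-43 | T7 43-46 | T8 46-54 |
Completion: T1=6  T2=8  T3=18  T4=25  T5=34  T6=43  T7=46  T8=54
Turnaround (C−A): T1=6  T2=8  T3=18  T4=25  T5=34  T6=43  T7=46  T8=54
Turnaround times: T1=6, T2=8, T3=18, T4=25, T5=34, T6=43, T7=46, T8=54
Average turnaround = (6+8+18+25+34+43+46+54) / 8 = 234/8 = 29.25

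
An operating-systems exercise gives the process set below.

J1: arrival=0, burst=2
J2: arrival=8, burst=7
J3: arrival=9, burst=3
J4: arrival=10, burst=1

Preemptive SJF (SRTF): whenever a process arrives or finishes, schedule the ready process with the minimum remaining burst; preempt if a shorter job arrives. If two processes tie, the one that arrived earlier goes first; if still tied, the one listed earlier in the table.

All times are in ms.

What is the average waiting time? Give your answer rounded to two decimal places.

Gantt: | J1 0-2 | idle 2-8 | J2 8-9 | J3 9-10 | J4 10-11 | J3 11-13 | J2 13-19 |
Completion: J1=2  J2=19  J3=13  J4=11
Turnaround (C−A): J1=2  J2=11  J3=4  J4=1
Waiting times: J1=0, J2=4, J3=1, J4=0
Average waiting = (0+4+1+0) / 4 = 5/4 = 1.25

1.25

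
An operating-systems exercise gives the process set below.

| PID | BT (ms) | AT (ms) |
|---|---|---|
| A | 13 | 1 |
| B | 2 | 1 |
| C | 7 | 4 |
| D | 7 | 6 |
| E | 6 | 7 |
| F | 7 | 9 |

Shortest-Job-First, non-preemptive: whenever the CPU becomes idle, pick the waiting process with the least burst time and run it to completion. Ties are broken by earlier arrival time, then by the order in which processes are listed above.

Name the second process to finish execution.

Gantt: | idle 0-1 | B 1-3 | A 3-16 | E 16-22 | C 22-29 | D 29-36 | F 36-43 |
Completion: A=16  B=3  C=29  D=36  E=22  F=43
Turnaround (C−A): A=15  B=2  C=25  D=30  E=15  F=34
Finish order: B → A → E → C → D → F

A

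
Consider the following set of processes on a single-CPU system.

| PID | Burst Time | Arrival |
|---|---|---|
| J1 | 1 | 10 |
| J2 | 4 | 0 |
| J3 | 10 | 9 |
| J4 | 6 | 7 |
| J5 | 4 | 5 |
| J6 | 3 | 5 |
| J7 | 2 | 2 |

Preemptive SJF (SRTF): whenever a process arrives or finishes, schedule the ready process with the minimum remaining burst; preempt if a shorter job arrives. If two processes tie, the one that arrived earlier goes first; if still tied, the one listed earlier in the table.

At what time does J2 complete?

Timeline: | J2 0-4 | J7 4-6 | J6 6-9 | J5 9-10 | J1 10-11 | J5 11-14 | J4 14-20 | J3 20-30 |
Completion: J1=11  J2=4  J3=30  J4=20  J5=14  J6=9  J7=6
Turnaround (C−A): J1=1  J2=4  J3=21  J4=13  J5=9  J6=4  J7=4

4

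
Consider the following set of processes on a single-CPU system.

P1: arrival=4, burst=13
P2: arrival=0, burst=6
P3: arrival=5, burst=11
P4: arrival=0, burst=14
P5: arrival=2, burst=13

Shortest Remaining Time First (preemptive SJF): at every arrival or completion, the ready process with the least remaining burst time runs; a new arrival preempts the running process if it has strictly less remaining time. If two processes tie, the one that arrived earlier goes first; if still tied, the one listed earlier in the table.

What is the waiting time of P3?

Schedule: | P2 0-6 | P3 6-17 | P5 17-30 | P1 30-43 | P4 43-57 |
Completion: P1=43  P2=6  P3=17  P4=57  P5=30
Turnaround (C−A): P1=39  P2=6  P3=12  P4=57  P5=28
Waiting(P3) = turnaround − burst = 12 − 11 = 1

1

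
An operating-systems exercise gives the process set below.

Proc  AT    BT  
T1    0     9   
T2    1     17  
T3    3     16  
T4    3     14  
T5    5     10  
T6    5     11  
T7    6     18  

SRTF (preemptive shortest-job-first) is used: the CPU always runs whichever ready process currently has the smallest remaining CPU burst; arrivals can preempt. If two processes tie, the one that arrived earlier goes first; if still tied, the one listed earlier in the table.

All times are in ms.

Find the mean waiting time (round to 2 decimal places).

30.86

Schedule: | T1 0-9 | T5 9-19 | T6 19-30 | T4 30-44 | T3 44-60 | T2 60-77 | T7 77-95 |
Completion: T1=9  T2=77  T3=60  T4=44  T5=19  T6=30  T7=95
Turnaround (C−A): T1=9  T2=76  T3=57  T4=41  T5=14  T6=25  T7=89
Waiting times: T1=0, T2=59, T3=41, T4=27, T5=4, T6=14, T7=71
Average waiting = (0+59+41+27+4+14+71) / 7 = 216/7 = 30.86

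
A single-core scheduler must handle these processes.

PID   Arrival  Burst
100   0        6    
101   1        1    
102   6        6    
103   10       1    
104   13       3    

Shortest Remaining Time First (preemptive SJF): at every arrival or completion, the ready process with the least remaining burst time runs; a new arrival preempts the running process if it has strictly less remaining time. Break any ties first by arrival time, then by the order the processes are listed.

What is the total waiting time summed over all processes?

4

Gantt: | 100 0-1 | 101 1-2 | 100 2-7 | 102 7-10 | 103 10-11 | 102 11-14 | 104 14-17 |
Completion: 100=7  101=2  102=14  103=11  104=17
Turnaround (C−A): 100=7  101=1  102=8  103=1  104=4
Waiting = turnaround − burst: 100=1, 101=0, 102=2, 103=0, 104=1
Total waiting = 1 + 0 + 2 + 0 + 1 = 4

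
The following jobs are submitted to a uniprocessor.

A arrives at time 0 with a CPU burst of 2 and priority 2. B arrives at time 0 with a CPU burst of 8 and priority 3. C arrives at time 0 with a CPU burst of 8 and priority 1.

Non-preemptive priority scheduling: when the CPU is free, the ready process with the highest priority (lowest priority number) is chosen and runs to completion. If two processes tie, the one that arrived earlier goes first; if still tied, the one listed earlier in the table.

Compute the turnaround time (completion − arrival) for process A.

10

Timeline: | C 0-8 | A 8-10 | B 10-18 |
Completion: A=10  B=18  C=8
Turnaround(A) = completion − arrival = 10 − 0 = 10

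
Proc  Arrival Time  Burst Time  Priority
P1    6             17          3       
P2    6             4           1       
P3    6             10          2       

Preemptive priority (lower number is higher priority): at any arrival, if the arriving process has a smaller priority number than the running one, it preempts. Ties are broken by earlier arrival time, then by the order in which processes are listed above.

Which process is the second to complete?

Timeline: | idle 0-6 | P2 6-10 | P3 10-20 | P1 20-37 |
Completion: P1=37  P2=10  P3=20
Turnaround (C−A): P1=31  P2=4  P3=14
Finish order: P2 → P3 → P1

P3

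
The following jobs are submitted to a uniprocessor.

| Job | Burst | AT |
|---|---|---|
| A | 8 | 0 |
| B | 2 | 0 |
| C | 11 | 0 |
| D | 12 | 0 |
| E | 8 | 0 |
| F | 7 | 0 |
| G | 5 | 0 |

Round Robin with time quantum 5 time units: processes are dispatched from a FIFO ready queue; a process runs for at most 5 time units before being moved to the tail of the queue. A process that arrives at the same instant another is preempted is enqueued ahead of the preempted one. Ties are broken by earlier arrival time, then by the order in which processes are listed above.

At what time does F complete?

Schedule: | A 0-5 | B 5-7 | C 7-12 | D 12-17 | E 17-22 | F 22-27 | G 27-32 | A 32-35 | C 35-40 | D 40-45 | E 45-48 | F 48-50 | C 50-51 | D 51-53 |
Completion: A=35  B=7  C=51  D=53  E=48  F=50  G=32
Turnaround (C−A): A=35  B=7  C=51  D=53  E=48  F=50  G=32

50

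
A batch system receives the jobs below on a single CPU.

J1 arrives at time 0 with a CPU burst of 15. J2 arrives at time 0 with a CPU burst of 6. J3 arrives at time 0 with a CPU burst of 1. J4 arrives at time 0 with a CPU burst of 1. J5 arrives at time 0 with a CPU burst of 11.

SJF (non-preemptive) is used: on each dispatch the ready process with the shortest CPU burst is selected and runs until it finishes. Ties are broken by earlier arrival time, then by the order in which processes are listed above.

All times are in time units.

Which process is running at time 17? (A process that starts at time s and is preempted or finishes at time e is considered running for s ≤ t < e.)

J5

Schedule: | J3 0-1 | J4 1-2 | J2 2-8 | J5 8-19 | J1 19-34 |
Completion: J1=34  J2=8  J3=1  J4=2  J5=19
Turnaround (C−A): J1=34  J2=8  J3=1  J4=2  J5=19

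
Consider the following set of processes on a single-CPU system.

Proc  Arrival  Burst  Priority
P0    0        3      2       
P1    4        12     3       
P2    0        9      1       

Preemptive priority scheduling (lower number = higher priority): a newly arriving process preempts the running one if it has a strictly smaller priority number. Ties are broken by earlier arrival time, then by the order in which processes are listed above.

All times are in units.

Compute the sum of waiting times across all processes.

Timeline: | P2 0-9 | P0 9-12 | P1 12-24 |
Completion: P0=12  P1=24  P2=9
Turnaround (C−A): P0=12  P1=20  P2=9
Waiting = turnaround − burst: P0=9, P1=8, P2=0
Total waiting = 9 + 8 + 0 = 17

17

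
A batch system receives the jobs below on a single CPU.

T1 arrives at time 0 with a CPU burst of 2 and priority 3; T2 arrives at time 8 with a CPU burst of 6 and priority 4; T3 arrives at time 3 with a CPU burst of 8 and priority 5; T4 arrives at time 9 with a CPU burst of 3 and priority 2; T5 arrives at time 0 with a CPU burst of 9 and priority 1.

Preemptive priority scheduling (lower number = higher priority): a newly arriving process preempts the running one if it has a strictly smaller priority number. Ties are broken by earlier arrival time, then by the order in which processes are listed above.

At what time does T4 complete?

Gantt: | T5 0-9 | T4 9-12 | T1 12-14 | T2 14-20 | T3 20-28 |
Completion: T1=14  T2=20  T3=28  T4=12  T5=9

12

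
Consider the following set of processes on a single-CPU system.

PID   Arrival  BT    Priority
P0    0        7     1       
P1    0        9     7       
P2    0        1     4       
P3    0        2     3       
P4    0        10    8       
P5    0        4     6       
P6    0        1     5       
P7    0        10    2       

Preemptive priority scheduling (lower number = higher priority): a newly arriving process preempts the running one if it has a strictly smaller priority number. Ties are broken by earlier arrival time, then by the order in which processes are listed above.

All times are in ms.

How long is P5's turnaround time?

Timeline: | P0 0-7 | P7 7-17 | P3 17-19 | P2 19-20 | P6 20-21 | P5 21-25 | P1 25-34 | P4 34-44 |
Completion: P0=7  P1=34  P2=20  P3=19  P4=44  P5=25  P6=21  P7=17
Turnaround(P5) = completion − arrival = 25 − 0 = 25

25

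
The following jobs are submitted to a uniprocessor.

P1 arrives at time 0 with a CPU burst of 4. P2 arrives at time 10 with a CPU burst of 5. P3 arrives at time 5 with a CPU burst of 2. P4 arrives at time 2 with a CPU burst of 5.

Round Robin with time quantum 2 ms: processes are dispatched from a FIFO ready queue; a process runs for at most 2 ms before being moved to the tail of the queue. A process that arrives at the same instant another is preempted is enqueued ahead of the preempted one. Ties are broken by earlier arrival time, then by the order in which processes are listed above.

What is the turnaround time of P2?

Timeline: | P1 0-2 | P4 2-4 | P1 4-6 | P4 6-8 | P3 8-10 | P4 10-11 | P2 11-16 |
Completion: P1=6  P2=16  P3=10  P4=11
Turnaround (C−A): P1=6  P2=6  P3=5  P4=9
Turnaround(P2) = completion − arrival = 16 − 10 = 6

6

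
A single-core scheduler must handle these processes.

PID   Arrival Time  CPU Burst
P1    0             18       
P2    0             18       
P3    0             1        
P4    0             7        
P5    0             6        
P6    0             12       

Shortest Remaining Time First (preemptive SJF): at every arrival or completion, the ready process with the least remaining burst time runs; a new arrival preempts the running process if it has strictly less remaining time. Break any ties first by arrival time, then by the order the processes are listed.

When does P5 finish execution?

7

Timeline: | P3 0-1 | P5 1-7 | P4 7-14 | P6 14-26 | P1 26-44 | P2 44-62 |
Completion: P1=44  P2=62  P3=1  P4=14  P5=7  P6=26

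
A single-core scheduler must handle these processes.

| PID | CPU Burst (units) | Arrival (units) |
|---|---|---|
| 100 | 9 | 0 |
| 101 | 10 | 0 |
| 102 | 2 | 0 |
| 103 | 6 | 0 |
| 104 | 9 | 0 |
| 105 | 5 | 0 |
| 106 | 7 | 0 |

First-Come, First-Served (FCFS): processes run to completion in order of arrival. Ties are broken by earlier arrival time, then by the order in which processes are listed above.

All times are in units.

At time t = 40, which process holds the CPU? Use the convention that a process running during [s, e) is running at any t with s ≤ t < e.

Gantt: | 100 0-9 | 101 9-19 | 102 19-21 | 103 21-27 | 104 27-36 | 105 36-41 | 106 41-48 |
Completion: 100=9  101=19  102=21  103=27  104=36  105=41  106=48

105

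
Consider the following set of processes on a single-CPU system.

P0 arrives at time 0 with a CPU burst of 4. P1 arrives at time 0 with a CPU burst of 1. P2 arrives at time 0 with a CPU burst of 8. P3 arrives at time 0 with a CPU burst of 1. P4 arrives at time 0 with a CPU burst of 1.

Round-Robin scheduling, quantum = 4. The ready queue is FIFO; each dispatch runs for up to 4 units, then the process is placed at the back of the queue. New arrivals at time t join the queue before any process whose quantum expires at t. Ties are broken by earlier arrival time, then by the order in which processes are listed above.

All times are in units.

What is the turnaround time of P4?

Gantt: | P0 0-4 | P1 4-5 | P2 5-9 | P3 9-10 | P4 10-11 | P2 11-15 |
Completion: P0=4  P1=5  P2=15  P3=10  P4=11
Turnaround(P4) = completion − arrival = 11 − 0 = 11

11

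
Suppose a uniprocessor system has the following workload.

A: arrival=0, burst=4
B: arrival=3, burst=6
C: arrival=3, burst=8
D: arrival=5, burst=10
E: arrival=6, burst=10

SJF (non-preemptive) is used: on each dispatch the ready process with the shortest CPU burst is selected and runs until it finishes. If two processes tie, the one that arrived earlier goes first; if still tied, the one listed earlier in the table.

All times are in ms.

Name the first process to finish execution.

A

Gantt: | A 0-4 | B 4-10 | C 10-18 | D 18-28 | E 28-38 |
Completion: A=4  B=10  C=18  D=28  E=38
Finish order: A → B → C → D → E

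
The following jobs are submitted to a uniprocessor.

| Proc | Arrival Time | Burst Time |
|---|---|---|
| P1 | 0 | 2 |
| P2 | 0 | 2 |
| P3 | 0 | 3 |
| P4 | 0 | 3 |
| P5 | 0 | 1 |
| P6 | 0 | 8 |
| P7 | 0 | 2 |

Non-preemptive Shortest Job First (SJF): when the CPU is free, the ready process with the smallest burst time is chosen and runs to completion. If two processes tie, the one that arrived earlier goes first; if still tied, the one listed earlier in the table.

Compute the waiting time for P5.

0

Schedule: | P5 0-1 | P1 1-3 | P2 3-5 | P7 5-7 | P3 7-10 | P4 10-13 | P6 13-21 |
Completion: P1=3  P2=5  P3=10  P4=13  P5=1  P6=21  P7=7
Turnaround (C−A): P1=3  P2=5  P3=10  P4=13  P5=1  P6=21  P7=7
Waiting(P5) = turnaround − burst = 1 − 1 = 0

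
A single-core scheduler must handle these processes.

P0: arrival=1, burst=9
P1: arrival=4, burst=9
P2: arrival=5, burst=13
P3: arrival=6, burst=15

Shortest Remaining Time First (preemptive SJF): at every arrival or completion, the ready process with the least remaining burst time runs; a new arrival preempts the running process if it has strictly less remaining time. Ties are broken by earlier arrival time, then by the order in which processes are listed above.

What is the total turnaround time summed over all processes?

92

Timeline: | idle 0-1 | P0 1-10 | P1 10-19 | P2 19-32 | P3 32-47 |
Completion: P0=10  P1=19  P2=32  P3=47
Turnaround (C−A): P0=9  P1=15  P2=27  P3=41
Turnaround = completion − arrival: P0=9, P1=15, P2=27, P3=41
Total turnaround = 9 + 15 + 27 + 41 = 92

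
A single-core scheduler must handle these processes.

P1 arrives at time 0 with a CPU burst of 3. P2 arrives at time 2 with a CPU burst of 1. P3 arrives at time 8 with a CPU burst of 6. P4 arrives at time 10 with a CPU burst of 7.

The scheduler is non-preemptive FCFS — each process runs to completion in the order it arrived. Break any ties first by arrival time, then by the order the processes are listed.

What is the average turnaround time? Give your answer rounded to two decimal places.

5.50

Gantt: | P1 0-3 | P2 3-4 | idle 4-8 | P3 8-14 | P4 14-21 |
Completion: P1=3  P2=4  P3=14  P4=21
Turnaround (C−A): P1=3  P2=2  P3=6  P4=11
Turnaround times: P1=3, P2=2, P3=6, P4=11
Average turnaround = (3+2+6+11) / 4 = 22/4 = 5.50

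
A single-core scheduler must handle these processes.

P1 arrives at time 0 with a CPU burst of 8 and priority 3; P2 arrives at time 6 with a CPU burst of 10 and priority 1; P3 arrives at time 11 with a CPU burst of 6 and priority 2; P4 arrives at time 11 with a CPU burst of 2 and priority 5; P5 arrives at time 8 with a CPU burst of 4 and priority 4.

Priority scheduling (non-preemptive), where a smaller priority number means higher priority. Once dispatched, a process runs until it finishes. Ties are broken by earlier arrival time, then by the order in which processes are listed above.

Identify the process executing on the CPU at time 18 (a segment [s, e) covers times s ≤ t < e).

P3

Schedule: | P1 0-8 | P2 8-18 | P3 18-24 | P5 24-28 | P4 28-30 |
Completion: P1=8  P2=18  P3=24  P4=30  P5=28
Turnaround (C−A): P1=8  P2=12  P3=13  P4=19  P5=20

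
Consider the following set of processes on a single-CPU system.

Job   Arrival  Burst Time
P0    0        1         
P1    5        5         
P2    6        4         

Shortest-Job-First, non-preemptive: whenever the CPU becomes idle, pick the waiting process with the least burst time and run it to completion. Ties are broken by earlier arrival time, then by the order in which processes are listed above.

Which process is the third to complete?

P2

Gantt: | P0 0-1 | idle 1-5 | P1 5-10 | P2 10-14 |
Completion: P0=1  P1=10  P2=14
Finish order: P0 → P1 → P2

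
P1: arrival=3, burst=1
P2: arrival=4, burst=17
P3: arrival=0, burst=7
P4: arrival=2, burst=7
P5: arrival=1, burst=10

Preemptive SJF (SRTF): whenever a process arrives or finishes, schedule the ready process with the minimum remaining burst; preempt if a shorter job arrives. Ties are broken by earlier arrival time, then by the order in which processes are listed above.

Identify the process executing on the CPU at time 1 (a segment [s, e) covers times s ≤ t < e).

P3

Gantt: | P3 0-3 | P1 3-4 | P3 4-8 | P4 8-15 | P5 15-25 | P2 25-42 |
Completion: P1=4  P2=42  P3=8  P4=15  P5=25
Turnaround (C−A): P1=1  P2=38  P3=8  P4=13  P5=24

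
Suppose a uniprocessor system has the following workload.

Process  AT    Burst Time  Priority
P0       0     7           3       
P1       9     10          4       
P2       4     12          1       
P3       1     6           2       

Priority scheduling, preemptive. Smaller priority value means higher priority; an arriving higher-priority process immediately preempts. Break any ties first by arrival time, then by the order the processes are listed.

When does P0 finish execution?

Timeline: | P0 0-1 | P3 1-4 | P2 4-16 | P3 16-19 | P0 19-25 | P1 25-35 |
Completion: P0=25  P1=35  P2=16  P3=19
Turnaround (C−A): P0=25  P1=26  P2=12  P3=18

25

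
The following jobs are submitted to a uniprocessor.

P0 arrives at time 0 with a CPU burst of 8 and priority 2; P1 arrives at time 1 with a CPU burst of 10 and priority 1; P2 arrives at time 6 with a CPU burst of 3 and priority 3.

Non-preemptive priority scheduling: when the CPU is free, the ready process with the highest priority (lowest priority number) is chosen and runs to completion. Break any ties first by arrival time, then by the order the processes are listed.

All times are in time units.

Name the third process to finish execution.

P2

Timeline: | P0 0-8 | P1 8-18 | P2 18-21 |
Completion: P0=8  P1=18  P2=21
Turnaround (C−A): P0=8  P1=17  P2=15
Finish order: P0 → P1 → P2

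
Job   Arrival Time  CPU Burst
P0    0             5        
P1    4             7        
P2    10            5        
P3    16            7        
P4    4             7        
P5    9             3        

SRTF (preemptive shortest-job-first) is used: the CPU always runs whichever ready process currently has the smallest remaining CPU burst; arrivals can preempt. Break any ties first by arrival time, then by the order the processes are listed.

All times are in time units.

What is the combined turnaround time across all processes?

Gantt: | P0 0-5 | P1 5-12 | P5 12-15 | P2 15-20 | P4 20-27 | P3 27-34 |
Completion: P0=5  P1=12  P2=20  P3=34  P4=27  P5=15
Turnaround = completion − arrival: P0=5, P1=8, P2=10, P3=18, P4=23, P5=6
Total turnaround = 5 + 8 + 10 + 18 + 23 + 6 = 70

70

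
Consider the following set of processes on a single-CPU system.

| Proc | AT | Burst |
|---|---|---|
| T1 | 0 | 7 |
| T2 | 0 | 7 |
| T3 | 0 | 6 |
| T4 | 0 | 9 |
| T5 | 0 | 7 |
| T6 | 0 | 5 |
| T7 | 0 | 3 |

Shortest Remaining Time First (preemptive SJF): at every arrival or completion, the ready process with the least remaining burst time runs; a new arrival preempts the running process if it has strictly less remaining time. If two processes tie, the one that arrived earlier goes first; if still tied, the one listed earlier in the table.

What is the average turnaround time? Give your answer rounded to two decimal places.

Gantt: | T7 0-3 | T6 3-8 | T3 8-14 | T1 14-21 | T2 21-28 | T5 28-35 | T4 35-44 |
Completion: T1=21  T2=28  T3=14  T4=44  T5=35  T6=8  T7=3
Turnaround (C−A): T1=21  T2=28  T3=14  T4=44  T5=35  T6=8  T7=3
Turnaround times: T1=21, T2=28, T3=14, T4=44, T5=35, T6=8, T7=3
Average turnaround = (21+28+14+44+35+8+3) / 7 = 153/7 = 21.86

21.86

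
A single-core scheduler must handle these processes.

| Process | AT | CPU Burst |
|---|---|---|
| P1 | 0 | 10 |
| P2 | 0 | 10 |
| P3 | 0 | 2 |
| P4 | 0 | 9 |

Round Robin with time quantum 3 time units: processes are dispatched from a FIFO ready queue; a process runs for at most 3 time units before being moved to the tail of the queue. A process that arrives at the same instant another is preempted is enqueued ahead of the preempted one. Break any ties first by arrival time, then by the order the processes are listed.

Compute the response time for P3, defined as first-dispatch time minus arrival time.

Timeline: | P1 0-3 | P2 3-6 | P3 6-8 | P4 8-11 | P1 11-14 | P2 14-17 | P4 17-20 | P1 20-23 | P2 23-26 | P4 26-29 | P1 29-30 | P2 30-31 |
Completion: P1=30  P2=31  P3=8  P4=29
Turnaround (C−A): P1=30  P2=31  P3=8  P4=29
Response(P3) = first start − arrival = 6 − 0 = 6

6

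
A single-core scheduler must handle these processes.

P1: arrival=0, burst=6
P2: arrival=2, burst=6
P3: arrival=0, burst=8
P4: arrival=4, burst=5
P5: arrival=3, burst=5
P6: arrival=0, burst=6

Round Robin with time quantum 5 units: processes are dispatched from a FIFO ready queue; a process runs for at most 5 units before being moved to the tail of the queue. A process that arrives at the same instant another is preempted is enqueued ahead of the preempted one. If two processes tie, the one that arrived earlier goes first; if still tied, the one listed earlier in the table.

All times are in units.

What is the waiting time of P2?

Timeline: | P1 0-5 | P3 5-10 | P6 10-15 | P2 15-20 | P5 20-25 | P4 25-30 | P1 30-31 | P3 31-34 | P6 34-35 | P2 35-36 |
Completion: P1=31  P2=36  P3=34  P4=30  P5=25  P6=35
Turnaround (C−A): P1=31  P2=34  P3=34  P4=26  P5=22  P6=35
Waiting(P2) = turnaround − burst = 34 − 6 = 28

28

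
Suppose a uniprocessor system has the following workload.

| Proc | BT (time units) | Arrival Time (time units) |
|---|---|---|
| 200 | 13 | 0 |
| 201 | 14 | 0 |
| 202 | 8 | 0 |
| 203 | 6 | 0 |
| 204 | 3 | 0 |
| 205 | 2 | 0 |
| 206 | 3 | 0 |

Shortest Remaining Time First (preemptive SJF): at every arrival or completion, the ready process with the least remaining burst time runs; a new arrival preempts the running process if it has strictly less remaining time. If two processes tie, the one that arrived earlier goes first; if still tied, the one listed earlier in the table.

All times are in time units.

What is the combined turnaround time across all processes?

Gantt: | 205 0-2 | 204 2-5 | 206 5-8 | 203 8-14 | 202 14-22 | 200 22-35 | 201 35-49 |
Completion: 200=35  201=49  202=22  203=14  204=5  205=2  206=8
Turnaround (C−A): 200=35  201=49  202=22  203=14  204=5  205=2  206=8
Turnaround = completion − arrival: 200=35, 201=49, 202=22, 203=14, 204=5, 205=2, 206=8
Total turnaround = 35 + 49 + 22 + 14 + 5 + 2 + 8 = 135

135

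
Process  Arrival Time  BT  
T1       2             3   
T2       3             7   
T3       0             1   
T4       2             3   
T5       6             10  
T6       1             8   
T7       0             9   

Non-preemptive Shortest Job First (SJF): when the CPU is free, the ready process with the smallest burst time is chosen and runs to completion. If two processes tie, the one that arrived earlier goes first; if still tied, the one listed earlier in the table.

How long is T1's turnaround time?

10

Gantt: | T3 0-1 | T6 1-9 | T1 9-12 | T4 12-15 | T2 15-22 | T7 22-31 | T5 31-41 |
Completion: T1=12  T2=22  T3=1  T4=15  T5=41  T6=9  T7=31
Turnaround (C−A): T1=10  T2=19  T3=1  T4=13  T5=35  T6=8  T7=31
Turnaround(T1) = completion − arrival = 12 − 2 = 10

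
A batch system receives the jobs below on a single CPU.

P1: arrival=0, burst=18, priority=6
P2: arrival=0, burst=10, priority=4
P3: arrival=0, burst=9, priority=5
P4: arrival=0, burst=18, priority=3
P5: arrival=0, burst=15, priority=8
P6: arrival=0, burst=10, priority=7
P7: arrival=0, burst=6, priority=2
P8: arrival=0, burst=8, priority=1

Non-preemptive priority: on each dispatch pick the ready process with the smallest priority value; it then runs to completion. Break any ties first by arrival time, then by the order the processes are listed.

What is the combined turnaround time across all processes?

Timeline: | P8 0-8 | P7 8-14 | P4 14-32 | P2 32-42 | P3 42-51 | P1 51-69 | P6 69-79 | P5 79-94 |
Completion: P1=69  P2=42  P3=51  P4=32  P5=94  P6=79  P7=14  P8=8
Turnaround (C−A): P1=69  P2=42  P3=51  P4=32  P5=94  P6=79  P7=14  P8=8
Turnaround = completion − arrival: P1=69, P2=42, P3=51, P4=32, P5=94, P6=79, P7=14, P8=8
Total turnaround = 69 + 42 + 51 + 32 + 94 + 79 + 14 + 8 = 389

389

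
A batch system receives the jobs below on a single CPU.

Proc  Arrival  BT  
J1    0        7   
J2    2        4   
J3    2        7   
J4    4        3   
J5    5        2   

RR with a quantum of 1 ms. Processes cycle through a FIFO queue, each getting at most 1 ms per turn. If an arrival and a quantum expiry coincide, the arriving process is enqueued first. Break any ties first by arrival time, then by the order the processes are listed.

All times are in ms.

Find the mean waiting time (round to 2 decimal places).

Schedule: | J1 0-2 | J2 2-3 | J3 3-4 | J1 4-5 | J2 5-6 | J4 6-7 | J3 7-8 | J5 8-9 | J1 9-10 | J2 10-11 | J4 11-12 | J3 12-13 | J5 13-14 | J1 14-15 | J2 15-16 | J4 16-17 | J3 17-18 | J1 18-19 | J3 19-20 | J1 20-21 | J3 21-23 |
Completion: J1=21  J2=16  J3=23  J4=17  J5=14
Turnaround (C−A): J1=21  J2=14  J3=21  J4=13  J5=9
Waiting times: J1=14, J2=10, J3=14, J4=10, J5=7
Average waiting = (14+10+14+10+7) / 5 = 55/5 = 11.00

11.00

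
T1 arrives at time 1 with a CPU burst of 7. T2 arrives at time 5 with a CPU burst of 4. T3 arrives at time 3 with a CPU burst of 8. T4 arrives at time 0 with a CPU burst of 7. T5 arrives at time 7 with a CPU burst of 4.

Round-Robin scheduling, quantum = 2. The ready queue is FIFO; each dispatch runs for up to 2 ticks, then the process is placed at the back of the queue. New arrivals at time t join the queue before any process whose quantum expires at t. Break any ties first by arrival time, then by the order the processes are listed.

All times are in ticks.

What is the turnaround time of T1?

Timeline: | T4 0-2 | T1 2-4 | T4 4-6 | T3 6-8 | T1 8-10 | T2 10-12 | T4 12-14 | T5 14-16 | T3 16-18 | T1 18-20 | T2 20-22 | T4 22-23 | T5 23-25 | T3 25-27 | T1 27-28 | T3 28-30 |
Completion: T1=28  T2=22  T3=30  T4=23  T5=25
Turnaround (C−A): T1=27  T2=17  T3=27  T4=23  T5=18
Turnaround(T1) = completion − arrival = 28 − 1 = 27

27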